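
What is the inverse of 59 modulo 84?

47

Apply the Euclidean algorithm and back-substitute:
84 = 1·59 + 25
59 = 2·25 + 9
25 = 2·9 + 7
9 = 1·7 + 2
7 = 3·2 + 1
2 = 2·1 + 0
gcd(59, 84) = 1, so the inverse exists.
Bézout: 1 = 26·84 − 37·59.
So 59⁻¹ ≡ −37 ≡ 47 (mod 84).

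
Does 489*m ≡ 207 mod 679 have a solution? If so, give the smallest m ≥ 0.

gcd(489, 679) = 1, so a unique solution mod 679 exists.
489⁻¹ ≡ 461 (mod 679).
m ≡ 461*207 ≡ 367 (mod 679).

367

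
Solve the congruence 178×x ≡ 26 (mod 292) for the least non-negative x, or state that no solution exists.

gcd(178, 292) = 2, and 2 | 26, so solutions exist.
Divide through by 2: 89×x = 13 (mod 146).
89⁻¹ ≡ 105 (mod 146).
x ≡ 105×13 ≡ 51 (mod 146).
The smallest non-negative solution is x = 51.

51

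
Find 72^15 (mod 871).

447

Compute successive squares:
15 in binary is 1111, i.e. 15 = 8 + 4 + 2 + 1.
72^1 ≡ 72 (mod 871)
72^2 ≡ 72^2 = 5184 ≡ 829 (mod 871)
72^4 ≡ 829^2 = 687241 ≡ 22 (mod 871)
72^8 ≡ 22^2 = 484 (mod 871)
72^15 = 72^8 · 72^4 · 72^2 · 72^1 ≡ 484 · 22 · 829 · 72 (mod 871).
Accumulate the product:
484 · 22 = 10648 ≡ 196
196 · 829 = 162484 ≡ 478
478 · 72 = 34416 ≡ 447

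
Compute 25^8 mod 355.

Using repeated squaring:
25^1 ≡ 25 (mod 355)
25^2 ≡ 25^2 = 625 ≡ 270 (mod 355)
25^4 ≡ 270^2 = 72900 ≡ 125 (mod 355)
25^8 ≡ 125^2 = 15625 ≡ 5 (mod 355)
So 25^8 ≡ 5 (mod 355).

5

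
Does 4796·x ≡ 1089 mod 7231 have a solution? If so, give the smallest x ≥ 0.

249

gcd(4796, 7231) = 1, so a unique solution mod 7231 exists.
4796⁻¹ ≡ 2052 (mod 7231).
x ≡ 2052·1089 ≡ 249 (mod 7231).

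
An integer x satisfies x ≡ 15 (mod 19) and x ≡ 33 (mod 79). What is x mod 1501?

19⁻¹ mod 79: 19·25 ≡ 1 (mod 79), so 19⁻¹ ≡ 25.
x = 15 + 19·((33 − 15)·25 mod 79) = 15 + 19·55 = 1060.
Check: 1060 mod 19 = 15, 1060 mod 79 = 33. ✓

1060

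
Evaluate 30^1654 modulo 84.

30^1 ≡ 30 (mod 84)
30^2 ≡ 30^2 = 900 ≡ 60 (mod 84)
30^4 ≡ 60^2 = 3600 ≡ 72 (mod 84)
30^8 ≡ 72^2 = 5184 ≡ 60 (mod 84)
30^16 ≡ 60^2 = 3600 ≡ 72 (mod 84)
30^32 ≡ 72^2 = 5184 ≡ 60 (mod 84)
30^64 ≡ 60^2 = 3600 ≡ 72 (mod 84)
30^128 ≡ 72^2 = 5184 ≡ 60 (mod 84)
30^256 ≡ 60^2 = 3600 ≡ 72 (mod 84)
30^512 ≡ 72^2 = 5184 ≡ 60 (mod 84)
30^1024 ≡ 60^2 = 3600 ≡ 72 (mod 84)
30^1654 = 30^1024 × 30^512 × 30^64 × 30^32 × 30^16 × 30^4 × 30^2 ≡ 72 × 60 × 72 × 60 × 72 × 72 × 60 (mod 84).
Accumulate the product:
72 × 60 = 4320 ≡ 36
36 × 72 = 2592 ≡ 72
72 × 60 = 4320 ≡ 36
36 × 72 = 2592 ≡ 72
72 × 72 = 5184 ≡ 60
60 × 60 = 3600 ≡ 72

72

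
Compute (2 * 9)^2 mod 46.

2

2 * 9 = 18
(18)^2 ≡ 2 (mod 46)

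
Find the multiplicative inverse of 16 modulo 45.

31

45 = 2×16 + 13
16 = 1×13 + 3
13 = 4×3 + 1
3 = 3×1 + 0
gcd(16, 45) = 1, so the inverse exists.
Bézout: 1 = 5×45 − 14×16.
So 16⁻¹ ≡ −14 ≡ 31 (mod 45).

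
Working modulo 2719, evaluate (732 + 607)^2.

732 + 607 = 1339
(1339)^2 ≡ 1100 (mod 2719)

1100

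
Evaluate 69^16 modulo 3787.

1576

Compute successive squares:
69^1 ≡ 69 (mod 3787)
69^2 ≡ 69^2 = 4761 ≡ 974 (mod 3787)
69^4 ≡ 974^2 = 948676 ≡ 1926 (mod 3787)
69^8 ≡ 1926^2 = 3709476 ≡ 2003 (mod 3787)
69^16 ≡ 2003^2 = 4012009 ≡ 1576 (mod 3787)
So 69^16 ≡ 1576 (mod 3787).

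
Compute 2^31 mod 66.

2

31 in binary is 11111, i.e. 31 = 16 + 8 + 4 + 2 + 1.
2^1 ≡ 2 (mod 66)
2^2 ≡ 2^2 = 4 (mod 66)
2^4 ≡ 4^2 = 16 (mod 66)
2^8 ≡ 16^2 = 256 ≡ 58 (mod 66)
2^16 ≡ 58^2 = 3364 ≡ 64 (mod 66)
2^31 = 2^16 · 2^8 · 2^4 · 2^2 · 2^1 ≡ 64 · 58 · 16 · 4 · 2 (mod 66).
Accumulate the product:
64 · 58 = 3712 ≡ 16
16 · 16 = 256 ≡ 58
58 · 4 = 232 ≡ 34
34 · 2 = 68 ≡ 2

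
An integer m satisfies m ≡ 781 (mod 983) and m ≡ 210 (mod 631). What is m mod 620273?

983⁻¹ mod 631: 983·389 ≡ 1 (mod 631), so 983⁻¹ ≡ 389.
m = 781 + 983·((210 − 781)·389 mod 631) = 781 + 983·624 = 614173.

614173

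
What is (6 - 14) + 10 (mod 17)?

2

6 - 14 = -8 ≡ 9 (mod 17)
9 + 10 = 19 ≡ 2 (mod 17)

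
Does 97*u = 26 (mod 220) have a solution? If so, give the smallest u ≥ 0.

218

gcd(97, 220) = 1, so a unique solution mod 220 exists.
97⁻¹ ≡ 93 (mod 220).
u ≡ 93*26 ≡ 218 (mod 220).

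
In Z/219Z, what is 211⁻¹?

82

By the extended Euclidean algorithm:
219 = 1*211 + 8
211 = 26*8 + 3
8 = 2*3 + 2
3 = 1*2 + 1
2 = 2*1 + 0
gcd(211, 219) = 1, so the inverse exists.
Back-substitute for 1:
1 = 1*3 − 1*2
  = −1*8 + 3*3
  = 3*211 − 79*8
  = −79*219 + 82*211
So 211⁻¹ ≡ 82 (mod 219).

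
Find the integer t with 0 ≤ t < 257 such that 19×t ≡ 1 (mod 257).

230

257 = 13*19 + 10
19 = 1*10 + 9
10 = 1*9 + 1
9 = 9*1 + 0
gcd(19, 257) = 1, so the inverse exists.
Back-substitute for 1:
1 = 1*10 − 1*9
  = −1*19 + 2*10
  = 2*257 − 27*19
So 19⁻¹ ≡ −27 ≡ 230 (mod 257).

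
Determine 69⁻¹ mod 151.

116

151 = 2*69 + 13
69 = 5*13 + 4
13 = 3*4 + 1
4 = 4*1 + 0
gcd(69, 151) = 1, so the inverse exists.
Back-substitute for 1:
1 = 1*13 − 3*4
  = −3*69 + 16*13
  = 16*151 − 35*69
So 69⁻¹ ≡ −35 ≡ 116 (mod 151).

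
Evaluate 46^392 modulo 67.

10

392 in binary is 110001000, i.e. 392 = 256 + 128 + 8.
46^1 ≡ 46 (mod 67)
46^2 ≡ 46^2 = 2116 ≡ 39 (mod 67)
46^4 ≡ 39^2 = 1521 ≡ 47 (mod 67)
46^8 ≡ 47^2 = 2209 ≡ 65 (mod 67)
46^16 ≡ 65^2 = 4225 ≡ 4 (mod 67)
46^32 ≡ 4^2 = 16 (mod 67)
46^64 ≡ 16^2 = 256 ≡ 55 (mod 67)
46^128 ≡ 55^2 = 3025 ≡ 10 (mod 67)
46^256 ≡ 10^2 = 100 ≡ 33 (mod 67)
46^392 = 46^256 · 46^128 · 46^8 ≡ 33 · 10 · 65 (mod 67).
Accumulate the product:
33 · 10 = 330 ≡ 62
62 · 65 = 4030 ≡ 10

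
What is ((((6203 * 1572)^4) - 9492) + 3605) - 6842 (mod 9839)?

6203 * 1572 = 9751116 ≡ 667 (mod 9839)
(667)^4 ≡ 8338 (mod 9839)
8338 - 9492 = -1154 ≡ 8685 (mod 9839)
8685 + 3605 = 12290 ≡ 2451 (mod 9839)
2451 - 6842 = -4391 ≡ 5448 (mod 9839)

5448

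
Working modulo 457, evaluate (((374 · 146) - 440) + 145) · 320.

374 · 146 = 54604 ≡ 221 (mod 457)
221 - 440 = -219 ≡ 238 (mod 457)
238 + 145 = 383
383 · 320 = 122560 ≡ 84 (mod 457)

84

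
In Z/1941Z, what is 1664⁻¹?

974

Apply the Euclidean algorithm and back-substitute:
1941 = 1·1664 + 277
1664 = 6·277 + 2
277 = 138·2 + 1
2 = 2·1 + 0
gcd(1664, 1941) = 1, so the inverse exists.
Back-substitute for 1:
1 = 1·277 − 138·2
  = −138·1664 + 829·277
  = 829·1941 − 967·1664
So 1664⁻¹ ≡ −967 ≡ 974 (mod 1941).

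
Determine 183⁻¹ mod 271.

Run the extended Euclidean algorithm:
271 = 1×183 + 88
183 = 2×88 + 7
88 = 12×7 + 4
7 = 1×4 + 3
4 = 1×3 + 1
3 = 3×1 + 0
gcd(183, 271) = 1, so the inverse exists.
Back-substitute for 1:
1 = 1×4 − 1×3
  = −1×7 + 2×4
  = 2×88 − 25×7
  = −25×183 + 52×88
  = 52×271 − 77×183
So 183⁻¹ ≡ −77 ≡ 194 (mod 271).

194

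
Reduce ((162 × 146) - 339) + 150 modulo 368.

279

162 × 146 = 23652 ≡ 100 (mod 368)
100 - 339 = -239 ≡ 129 (mod 368)
129 + 150 = 279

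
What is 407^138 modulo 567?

138 in binary is 10001010, i.e. 138 = 128 + 8 + 2.
407^1 ≡ 407 (mod 567)
407^2 ≡ 407^2 = 165649 ≡ 85 (mod 567)
407^4 ≡ 85^2 = 7225 ≡ 421 (mod 567)
407^8 ≡ 421^2 = 177241 ≡ 337 (mod 567)
407^16 ≡ 337^2 = 113569 ≡ 169 (mod 567)
407^32 ≡ 169^2 = 28561 ≡ 211 (mod 567)
407^64 ≡ 211^2 = 44521 ≡ 295 (mod 567)
407^128 ≡ 295^2 = 87025 ≡ 274 (mod 567)
407^138 = 407^128 × 407^8 × 407^2 ≡ 274 × 337 × 85 (mod 567).
Accumulate the product:
274 × 337 = 92338 ≡ 484
484 × 85 = 41140 ≡ 316

316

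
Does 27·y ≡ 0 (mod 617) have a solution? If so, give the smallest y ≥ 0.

gcd(27, 617) = 1, so a unique solution mod 617 exists.
27⁻¹ ≡ 160 (mod 617).
y ≡ 160·0 ≡ 0 (mod 617).

0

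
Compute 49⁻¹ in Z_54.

43

Apply the Euclidean algorithm and back-substitute:
54 = 1*49 + 5
49 = 9*5 + 4
5 = 1*4 + 1
4 = 4*1 + 0
gcd(49, 54) = 1, so the inverse exists.
Bézout: 1 = 10*54 − 11*49.
So 49⁻¹ ≡ −11 ≡ 43 (mod 54).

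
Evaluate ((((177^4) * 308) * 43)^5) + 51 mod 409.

402

(177)^4 ≡ 311 (mod 409)
311 * 308 = 95788 ≡ 82 (mod 409)
82 * 43 = 3526 ≡ 254 (mod 409)
(254)^5 ≡ 351 (mod 409)
351 + 51 = 402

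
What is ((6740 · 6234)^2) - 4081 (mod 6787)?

4316

6740 · 6234 = 42017160 ≡ 5630 (mod 6787)
(5630)^2 ≡ 1610 (mod 6787)
1610 - 4081 = -2471 ≡ 4316 (mod 6787)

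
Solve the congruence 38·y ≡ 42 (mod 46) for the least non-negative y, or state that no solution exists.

gcd(38, 46) = 2, and 2 | 42, so solutions exist.
Divide through by 2: 19·y mod 23 = 21.
19⁻¹ ≡ 17 (mod 23).
y ≡ 17·21 ≡ 12 (mod 23).
The smallest non-negative solution is y = 12.

12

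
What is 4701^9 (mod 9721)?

2192

Using repeated squaring:
9 in binary is 1001, i.e. 9 = 8 + 1.
4701^1 ≡ 4701 (mod 9721)
4701^2 ≡ 4701^2 = 22099401 ≡ 3568 (mod 9721)
4701^4 ≡ 3568^2 = 12730624 ≡ 5835 (mod 9721)
4701^8 ≡ 5835^2 = 34047225 ≡ 4283 (mod 9721)
4701^9 = 4701^8 * 4701^1 ≡ 4283 * 4701 (mod 9721).
4283 * 4701 = 20134383 ≡ 2192 (mod 9721).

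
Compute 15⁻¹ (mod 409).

300

409 = 27·15 + 4
15 = 3·4 + 3
4 = 1·3 + 1
3 = 3·1 + 0
gcd(15, 409) = 1, so the inverse exists.
Back-substitute for 1:
1 = 1·4 − 1·3
  = −1·15 + 4·4
  = 4·409 − 109·15
So 15⁻¹ ≡ −109 ≡ 300 (mod 409).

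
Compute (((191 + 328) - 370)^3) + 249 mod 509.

207

191 + 328 = 519 ≡ 10 (mod 509)
10 - 370 = -360 ≡ 149 (mod 509)
(149)^3 ≡ 467 (mod 509)
467 + 249 = 716 ≡ 207 (mod 509)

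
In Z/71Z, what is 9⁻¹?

8

By the extended Euclidean algorithm:
71 = 7*9 + 8
9 = 1*8 + 1
8 = 8*1 + 0
gcd(9, 71) = 1, so the inverse exists.
Back-substitute for 1:
1 = 1*9 − 1*8
  = −1*71 + 8*9
So 9⁻¹ ≡ 8 (mod 71).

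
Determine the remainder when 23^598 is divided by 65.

29

Using repeated squaring:
598 in binary is 1001010110, i.e. 598 = 512 + 64 + 16 + 4 + 2.
23^1 ≡ 23 (mod 65)
23^2 ≡ 23^2 = 529 ≡ 9 (mod 65)
23^4 ≡ 9^2 = 81 ≡ 16 (mod 65)
23^8 ≡ 16^2 = 256 ≡ 61 (mod 65)
23^16 ≡ 61^2 = 3721 ≡ 16 (mod 65)
23^32 ≡ 16^2 = 256 ≡ 61 (mod 65)
23^64 ≡ 61^2 = 3721 ≡ 16 (mod 65)
23^128 ≡ 16^2 = 256 ≡ 61 (mod 65)
23^256 ≡ 61^2 = 3721 ≡ 16 (mod 65)
23^512 ≡ 16^2 = 256 ≡ 61 (mod 65)
23^598 = 23^512 * 23^64 * 23^16 * 23^4 * 23^2 ≡ 61 * 16 * 16 * 16 * 9 (mod 65).
Accumulate the product:
61 * 16 = 976 ≡ 1
1 * 16 = 16
16 * 16 = 256 ≡ 61
61 * 9 = 549 ≡ 29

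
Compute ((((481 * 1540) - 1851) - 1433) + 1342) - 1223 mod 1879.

481 * 1540 = 740740 ≡ 414 (mod 1879)
414 - 1851 = -1437 ≡ 442 (mod 1879)
442 - 1433 = -991 ≡ 888 (mod 1879)
888 + 1342 = 2230 ≡ 351 (mod 1879)
351 - 1223 = -872 ≡ 1007 (mod 1879)

1007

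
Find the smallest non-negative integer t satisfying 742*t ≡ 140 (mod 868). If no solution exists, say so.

gcd(742, 868) = 14, and 14 | 140, so solutions exist.
Divide through by 14: 53*t = 10 (mod 62).
53⁻¹ ≡ 55 (mod 62).
t ≡ 55*10 ≡ 54 (mod 62).
The smallest non-negative solution is t = 54.

54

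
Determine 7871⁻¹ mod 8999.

Apply the Euclidean algorithm and back-substitute:
8999 = 1×7871 + 1128
7871 = 6×1128 + 1103
1128 = 1×1103 + 25
1103 = 44×25 + 3
25 = 8×3 + 1
3 = 3×1 + 0
gcd(7871, 8999) = 1, so the inverse exists.
Bézout: 1 = 2519×8999 − 2880×7871.
So 7871⁻¹ ≡ −2880 ≡ 6119 (mod 8999).

6119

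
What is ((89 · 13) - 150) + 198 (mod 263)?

153

89 · 13 = 1157 ≡ 105 (mod 263)
105 - 150 = -45 ≡ 218 (mod 263)
218 + 198 = 416 ≡ 153 (mod 263)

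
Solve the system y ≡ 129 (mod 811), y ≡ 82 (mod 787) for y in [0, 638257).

811⁻¹ mod 787: 811×164 ≡ 1 (mod 787), so 811⁻¹ ≡ 164.
y = 129 + 811×((82 − 129)×164 mod 787) = 129 + 811×162 = 131511.

131511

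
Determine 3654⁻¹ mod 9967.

Apply the Euclidean algorithm and back-substitute:
9967 = 2*3654 + 2659
3654 = 1*2659 + 995
2659 = 2*995 + 669
995 = 1*669 + 326
669 = 2*326 + 17
326 = 19*17 + 3
17 = 5*3 + 2
3 = 1*2 + 1
2 = 2*1 + 0
gcd(3654, 9967) = 1, so the inverse exists.
Bézout: 1 = −1289*9967 + 3516*3654.
So 3654⁻¹ ≡ 3516 (mod 9967).

3516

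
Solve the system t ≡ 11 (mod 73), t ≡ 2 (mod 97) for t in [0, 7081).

73⁻¹ mod 97: 73*4 ≡ 1 (mod 97), so 73⁻¹ ≡ 4.
t = 11 + 73*((2 − 11)*4 mod 97) = 11 + 73*61 = 4464.

4464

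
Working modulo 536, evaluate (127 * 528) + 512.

127 * 528 = 67056 ≡ 56 (mod 536)
56 + 512 = 568 ≡ 32 (mod 536)

32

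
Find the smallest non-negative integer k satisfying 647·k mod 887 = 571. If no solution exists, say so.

637

gcd(647, 887) = 1, so a unique solution mod 887 exists.
647⁻¹ ≡ 85 (mod 887).
k ≡ 85·571 ≡ 637 (mod 887).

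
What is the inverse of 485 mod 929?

929 = 1·485 + 444
485 = 1·444 + 41
444 = 10·41 + 34
41 = 1·34 + 7
34 = 4·7 + 6
7 = 1·6 + 1
6 = 6·1 + 0
gcd(485, 929) = 1, so the inverse exists.
Bézout: 1 = −71·929 + 136·485.
So 485⁻¹ ≡ 136 (mod 929).

136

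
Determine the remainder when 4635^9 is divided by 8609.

4635^1 ≡ 4635 (mod 8609)
4635^2 ≡ 4635^2 = 21483225 ≡ 3770 (mod 8609)
4635^4 ≡ 3770^2 = 14212900 ≡ 8050 (mod 8609)
4635^8 ≡ 8050^2 = 64802500 ≡ 2557 (mod 8609)
4635^9 = 4635^8 · 4635^1 ≡ 2557 · 4635 (mod 8609).
2557 · 4635 = 11851695 ≡ 5711 (mod 8609).

5711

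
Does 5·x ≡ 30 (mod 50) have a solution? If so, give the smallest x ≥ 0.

gcd(5, 50) = 5, and 5 | 30, so solutions exist.
Divide through by 5: 1·x ≡ 6 (mod 10).
1⁻¹ ≡ 1 (mod 10).
x ≡ 1·6 ≡ 6 (mod 10).
The smallest non-negative solution is x = 6.

6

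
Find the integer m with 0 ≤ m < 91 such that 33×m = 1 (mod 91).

91 = 2*33 + 25
33 = 1*25 + 8
25 = 3*8 + 1
8 = 8*1 + 0
gcd(33, 91) = 1, so the inverse exists.
Bézout: 1 = 4*91 − 11*33.
So 33⁻¹ ≡ −11 ≡ 80 (mod 91).

80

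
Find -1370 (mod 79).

-1370 = -18×79 + 52, so -1370 ≡ 52 (mod 79).

52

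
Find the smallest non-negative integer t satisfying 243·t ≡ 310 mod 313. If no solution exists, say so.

85

gcd(243, 313) = 1, so a unique solution mod 313 exists.
243⁻¹ ≡ 76 (mod 313).
t ≡ 76·310 ≡ 85 (mod 313).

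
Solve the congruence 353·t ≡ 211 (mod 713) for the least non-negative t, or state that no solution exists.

449

gcd(353, 713) = 1, so a unique solution mod 713 exists.
353⁻¹ ≡ 509 (mod 713).
t ≡ 509·211 ≡ 449 (mod 713).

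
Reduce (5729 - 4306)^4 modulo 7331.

3782

5729 - 4306 = 1423
(1423)^4 ≡ 3782 (mod 7331)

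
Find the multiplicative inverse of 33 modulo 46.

By the extended Euclidean algorithm:
46 = 1×33 + 13
33 = 2×13 + 7
13 = 1×7 + 6
7 = 1×6 + 1
6 = 6×1 + 0
gcd(33, 46) = 1, so the inverse exists.
Back-substitute for 1:
1 = 1×7 − 1×6
  = −1×13 + 2×7
  = 2×33 − 5×13
  = −5×46 + 7×33
So 33⁻¹ ≡ 7 (mod 46).

7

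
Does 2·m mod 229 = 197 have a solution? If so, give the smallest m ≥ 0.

213

gcd(2, 229) = 1, so a unique solution mod 229 exists.
2⁻¹ ≡ 115 (mod 229).
m ≡ 115·197 ≡ 213 (mod 229).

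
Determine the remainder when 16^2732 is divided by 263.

2732 in binary is 101010101100, i.e. 2732 = 2048 + 512 + 128 + 32 + 8 + 4.
16^1 ≡ 16 (mod 263)
16^2 ≡ 16^2 = 256 (mod 263)
16^4 ≡ 256^2 = 65536 ≡ 49 (mod 263)
16^8 ≡ 49^2 = 2401 ≡ 34 (mod 263)
16^16 ≡ 34^2 = 1156 ≡ 104 (mod 263)
16^32 ≡ 104^2 = 10816 ≡ 33 (mod 263)
16^64 ≡ 33^2 = 1089 ≡ 37 (mod 263)
16^128 ≡ 37^2 = 1369 ≡ 54 (mod 263)
16^256 ≡ 54^2 = 2916 ≡ 23 (mod 263)
16^512 ≡ 23^2 = 529 ≡ 3 (mod 263)
16^1024 ≡ 3^2 = 9 (mod 263)
16^2048 ≡ 9^2 = 81 (mod 263)
16^2732 = 16^2048 × 16^512 × 16^128 × 16^32 × 16^8 × 16^4 ≡ 81 × 3 × 54 × 33 × 34 × 49 (mod 263).
Accumulate the product:
81 × 3 = 243
243 × 54 = 13122 ≡ 235
235 × 33 = 7755 ≡ 128
128 × 34 = 4352 ≡ 144
144 × 49 = 7056 ≡ 218

218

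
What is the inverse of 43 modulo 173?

169

Run the extended Euclidean algorithm:
173 = 4×43 + 1
43 = 43×1 + 0
gcd(43, 173) = 1, so the inverse exists.
Bézout: 1 = 1×173 − 4×43.
So 43⁻¹ ≡ −4 ≡ 169 (mod 173).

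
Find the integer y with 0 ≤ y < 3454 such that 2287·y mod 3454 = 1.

3013

By the extended Euclidean algorithm:
3454 = 1×2287 + 1167
2287 = 1×1167 + 1120
1167 = 1×1120 + 47
1120 = 23×47 + 39
47 = 1×39 + 8
39 = 4×8 + 7
8 = 1×7 + 1
7 = 7×1 + 0
gcd(2287, 3454) = 1, so the inverse exists.
Back-substitute for 1:
1 = 1×8 − 1×7
  = −1×39 + 5×8
  = 5×47 − 6×39
  = −6×1120 + 143×47
  = 143×1167 − 149×1120
  = −149×2287 + 292×1167
  = 292×3454 − 441×2287
So 2287⁻¹ ≡ −441 ≡ 3013 (mod 3454).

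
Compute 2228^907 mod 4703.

1610

Using repeated squaring:
907 in binary is 1110001011, i.e. 907 = 512 + 256 + 128 + 8 + 2 + 1.
2228^1 ≡ 2228 (mod 4703)
2228^2 ≡ 2228^2 = 4963984 ≡ 2319 (mod 4703)
2228^4 ≡ 2319^2 = 5377761 ≡ 2232 (mod 4703)
2228^8 ≡ 2232^2 = 4981824 ≡ 1347 (mod 4703)
2228^16 ≡ 1347^2 = 1814409 ≡ 3754 (mod 4703)
2228^32 ≡ 3754^2 = 14092516 ≡ 2328 (mod 4703)
2228^64 ≡ 2328^2 = 5419584 ≡ 1728 (mod 4703)
2228^128 ≡ 1728^2 = 2985984 ≡ 4282 (mod 4703)
2228^256 ≡ 4282^2 = 18335524 ≡ 3230 (mod 4703)
2228^512 ≡ 3230^2 = 10432900 ≡ 1646 (mod 4703)
2228^907 = 2228^512 * 2228^256 * 2228^128 * 2228^8 * 2228^2 * 2228^1 ≡ 1646 * 3230 * 4282 * 1347 * 2319 * 2228 (mod 4703).
Accumulate the product:
1646 * 3230 = 5316580 ≡ 2190
2190 * 4282 = 9377580 ≡ 4501
4501 * 1347 = 6062847 ≡ 680
680 * 2319 = 1576920 ≡ 1415
1415 * 2228 = 3152620 ≡ 1610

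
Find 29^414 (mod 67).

1

Compute successive squares:
414 in binary is 110011110, i.e. 414 = 256 + 128 + 16 + 8 + 4 + 2.
29^1 ≡ 29 (mod 67)
29^2 ≡ 29^2 = 841 ≡ 37 (mod 67)
29^4 ≡ 37^2 = 1369 ≡ 29 (mod 67)
29^8 ≡ 29^2 = 841 ≡ 37 (mod 67)
29^16 ≡ 37^2 = 1369 ≡ 29 (mod 67)
29^32 ≡ 29^2 = 841 ≡ 37 (mod 67)
29^64 ≡ 37^2 = 1369 ≡ 29 (mod 67)
29^128 ≡ 29^2 = 841 ≡ 37 (mod 67)
29^256 ≡ 37^2 = 1369 ≡ 29 (mod 67)
29^414 = 29^256 × 29^128 × 29^16 × 29^8 × 29^4 × 29^2 ≡ 29 × 37 × 29 × 37 × 29 × 37 (mod 67).
Accumulate the product:
29 × 37 = 1073 ≡ 1
1 × 29 = 29
29 × 37 = 1073 ≡ 1
1 × 29 = 29
29 × 37 = 1073 ≡ 1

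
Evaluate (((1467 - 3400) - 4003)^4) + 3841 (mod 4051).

1467 - 3400 = -1933 ≡ 2118 (mod 4051)
2118 - 4003 = -1885 ≡ 2166 (mod 4051)
(2166)^4 ≡ 893 (mod 4051)
893 + 3841 = 4734 ≡ 683 (mod 4051)

683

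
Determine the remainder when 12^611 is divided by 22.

12

Using repeated squaring:
611 in binary is 1001100011, i.e. 611 = 512 + 64 + 32 + 2 + 1.
12^1 ≡ 12 (mod 22)
12^2 ≡ 12^2 = 144 ≡ 12 (mod 22)
12^4 ≡ 12^2 = 144 ≡ 12 (mod 22)
12^8 ≡ 12^2 = 144 ≡ 12 (mod 22)
12^16 ≡ 12^2 = 144 ≡ 12 (mod 22)
12^32 ≡ 12^2 = 144 ≡ 12 (mod 22)
12^64 ≡ 12^2 = 144 ≡ 12 (mod 22)
12^128 ≡ 12^2 = 144 ≡ 12 (mod 22)
12^256 ≡ 12^2 = 144 ≡ 12 (mod 22)
12^512 ≡ 12^2 = 144 ≡ 12 (mod 22)
12^611 = 12^512 · 12^64 · 12^32 · 12^2 · 12^1 ≡ 12 · 12 · 12 · 12 · 12 (mod 22).
Accumulate the product:
12 · 12 = 144 ≡ 12
12 · 12 = 144 ≡ 12
12 · 12 = 144 ≡ 12
12 · 12 = 144 ≡ 12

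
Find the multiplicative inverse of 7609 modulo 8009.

1782

Run the extended Euclidean algorithm:
8009 = 1×7609 + 400
7609 = 19×400 + 9
400 = 44×9 + 4
9 = 2×4 + 1
4 = 4×1 + 0
gcd(7609, 8009) = 1, so the inverse exists.
Back-substitute for 1:
1 = 1×9 − 2×4
  = −2×400 + 89×9
  = 89×7609 − 1693×400
  = −1693×8009 + 1782×7609
So 7609⁻¹ ≡ 1782 (mod 8009).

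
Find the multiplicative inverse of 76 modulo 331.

Run the extended Euclidean algorithm:
331 = 4*76 + 27
76 = 2*27 + 22
27 = 1*22 + 5
22 = 4*5 + 2
5 = 2*2 + 1
2 = 2*1 + 0
gcd(76, 331) = 1, so the inverse exists.
Bézout: 1 = 31*331 − 135*76.
So 76⁻¹ ≡ −135 ≡ 196 (mod 331).

196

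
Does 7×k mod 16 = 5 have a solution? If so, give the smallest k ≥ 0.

3

gcd(7, 16) = 1, so a unique solution mod 16 exists.
7⁻¹ ≡ 7 (mod 16).
k ≡ 7×5 ≡ 3 (mod 16).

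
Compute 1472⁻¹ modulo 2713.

1104

By the extended Euclidean algorithm:
2713 = 1·1472 + 1241
1472 = 1·1241 + 231
1241 = 5·231 + 86
231 = 2·86 + 59
86 = 1·59 + 27
59 = 2·27 + 5
27 = 5·5 + 2
5 = 2·2 + 1
2 = 2·1 + 0
gcd(1472, 2713) = 1, so the inverse exists.
Bézout: 1 = −599·2713 + 1104·1472.
So 1472⁻¹ ≡ 1104 (mod 2713).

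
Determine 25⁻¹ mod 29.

7

Run the extended Euclidean algorithm:
29 = 1·25 + 4
25 = 6·4 + 1
4 = 4·1 + 0
gcd(25, 29) = 1, so the inverse exists.
Bézout: 1 = −6·29 + 7·25.
So 25⁻¹ ≡ 7 (mod 29).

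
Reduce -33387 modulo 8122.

7223

-33387 = -5×8122 + 7223, so -33387 ≡ 7223 (mod 8122).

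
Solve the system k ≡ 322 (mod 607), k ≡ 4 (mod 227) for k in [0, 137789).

77411

607⁻¹ mod 227: 607*46 ≡ 1 (mod 227), so 607⁻¹ ≡ 46.
k = 322 + 607*((4 − 322)*46 mod 227) = 322 + 607*127 = 77411.
Check: 77411 mod 607 = 322, 77411 mod 227 = 4. ✓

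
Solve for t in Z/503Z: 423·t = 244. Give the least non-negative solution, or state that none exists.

173

gcd(423, 503) = 1, so a unique solution mod 503 exists.
423⁻¹ ≡ 44 (mod 503).
t ≡ 44·244 ≡ 173 (mod 503).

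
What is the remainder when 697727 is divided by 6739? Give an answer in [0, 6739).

697727 = 103×6739 + 3610, so 697727 ≡ 3610 (mod 6739).

3610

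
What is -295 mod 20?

-295 = -15*20 + 5, so -295 ≡ 5 (mod 20).

5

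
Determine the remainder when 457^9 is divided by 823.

705

9 in binary is 1001, i.e. 9 = 8 + 1.
457^1 ≡ 457 (mod 823)
457^2 ≡ 457^2 = 208849 ≡ 630 (mod 823)
457^4 ≡ 630^2 = 396900 ≡ 214 (mod 823)
457^8 ≡ 214^2 = 45796 ≡ 531 (mod 823)
457^9 = 457^8 × 457^1 ≡ 531 × 457 (mod 823).
531 × 457 = 242667 ≡ 705 (mod 823).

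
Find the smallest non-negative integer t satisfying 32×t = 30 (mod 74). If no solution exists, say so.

gcd(32, 74) = 2, and 2 | 30, so solutions exist.
Divide through by 2: 16×t mod 37 = 15.
16⁻¹ ≡ 7 (mod 37).
t ≡ 7×15 ≡ 31 (mod 37).
The smallest non-negative solution is t = 31.

31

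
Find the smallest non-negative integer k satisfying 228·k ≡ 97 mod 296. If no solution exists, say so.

no solution

gcd(228, 296) = 4, and 4 does not divide 97.
So the congruence has no solution.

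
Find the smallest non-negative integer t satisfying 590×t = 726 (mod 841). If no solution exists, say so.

gcd(590, 841) = 1, so a unique solution mod 841 exists.
590⁻¹ ≡ 583 (mod 841).
t ≡ 583×726 ≡ 235 (mod 841).

235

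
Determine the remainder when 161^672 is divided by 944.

Using repeated squaring:
161^1 ≡ 161 (mod 944)
161^2 ≡ 161^2 = 25921 ≡ 433 (mod 944)
161^4 ≡ 433^2 = 187489 ≡ 577 (mod 944)
161^8 ≡ 577^2 = 332929 ≡ 641 (mod 944)
161^16 ≡ 641^2 = 410881 ≡ 241 (mod 944)
161^32 ≡ 241^2 = 58081 ≡ 497 (mod 944)
161^64 ≡ 497^2 = 247009 ≡ 625 (mod 944)
161^128 ≡ 625^2 = 390625 ≡ 753 (mod 944)
161^256 ≡ 753^2 = 567009 ≡ 609 (mod 944)
161^512 ≡ 609^2 = 370881 ≡ 833 (mod 944)
161^672 = 161^512 * 161^128 * 161^32 ≡ 833 * 753 * 497 (mod 944).
Accumulate the product:
833 * 753 = 627249 ≡ 433
433 * 497 = 215201 ≡ 913

913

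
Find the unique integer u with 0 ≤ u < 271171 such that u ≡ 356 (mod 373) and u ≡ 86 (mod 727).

373⁻¹ mod 727: 373×421 ≡ 1 (mod 727), so 373⁻¹ ≡ 421.
u = 356 + 373×((86 − 356)×421 mod 727) = 356 + 373×469 = 175293.
Check: 175293 mod 373 = 356, 175293 mod 727 = 86. ✓

175293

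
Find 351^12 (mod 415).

351^1 ≡ 351 (mod 415)
351^2 ≡ 351^2 = 123201 ≡ 361 (mod 415)
351^4 ≡ 361^2 = 130321 ≡ 11 (mod 415)
351^8 ≡ 11^2 = 121 (mod 415)
351^12 = 351^8 · 351^4 ≡ 121 · 11 (mod 415).
121 · 11 = 1331 ≡ 86 (mod 415).

86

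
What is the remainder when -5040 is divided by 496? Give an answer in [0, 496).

416

-5040 = -11·496 + 416, so -5040 ≡ 416 (mod 496).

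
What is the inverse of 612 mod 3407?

540

By the extended Euclidean algorithm:
3407 = 5*612 + 347
612 = 1*347 + 265
347 = 1*265 + 82
265 = 3*82 + 19
82 = 4*19 + 6
19 = 3*6 + 1
6 = 6*1 + 0
gcd(612, 3407) = 1, so the inverse exists.
Bézout: 1 = −97*3407 + 540*612.
So 612⁻¹ ≡ 540 (mod 3407).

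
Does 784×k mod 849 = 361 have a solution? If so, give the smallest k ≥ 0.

gcd(784, 849) = 1, so a unique solution mod 849 exists.
784⁻¹ ≡ 640 (mod 849).
k ≡ 640×361 ≡ 112 (mod 849).

112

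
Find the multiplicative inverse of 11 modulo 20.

11

20 = 1*11 + 9
11 = 1*9 + 2
9 = 4*2 + 1
2 = 2*1 + 0
gcd(11, 20) = 1, so the inverse exists.
Back-substitute for 1:
1 = 1*9 − 4*2
  = −4*11 + 5*9
  = 5*20 − 9*11
So 11⁻¹ ≡ −9 ≡ 11 (mod 20).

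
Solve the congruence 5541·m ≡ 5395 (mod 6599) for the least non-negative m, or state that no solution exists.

gcd(5541, 6599) = 1, so a unique solution mod 6599 exists.
5541⁻¹ ≡ 2077 (mod 6599).
m ≡ 2077·5395 ≡ 313 (mod 6599).

313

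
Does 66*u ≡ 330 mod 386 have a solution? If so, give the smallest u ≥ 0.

gcd(66, 386) = 2, and 2 | 330, so solutions exist.
Divide through by 2: 33*u ≡ 165 (mod 193).
33⁻¹ ≡ 117 (mod 193).
u ≡ 117*165 ≡ 5 (mod 193).
The smallest non-negative solution is u = 5.

5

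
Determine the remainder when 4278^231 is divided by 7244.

231 in binary is 11100111, i.e. 231 = 128 + 64 + 32 + 4 + 2 + 1.
4278^1 ≡ 4278 (mod 7244)
4278^2 ≡ 4278^2 = 18301284 ≡ 2940 (mod 7244)
4278^4 ≡ 2940^2 = 8643600 ≡ 1508 (mod 7244)
4278^8 ≡ 1508^2 = 2274064 ≡ 6692 (mod 7244)
4278^16 ≡ 6692^2 = 44782864 ≡ 456 (mod 7244)
4278^32 ≡ 456^2 = 207936 ≡ 5104 (mod 7244)
4278^64 ≡ 5104^2 = 26050816 ≡ 1392 (mod 7244)
4278^128 ≡ 1392^2 = 1937664 ≡ 3516 (mod 7244)
4278^231 = 4278^128 × 4278^64 × 4278^32 × 4278^4 × 4278^2 × 4278^1 ≡ 3516 × 1392 × 5104 × 1508 × 2940 × 4278 (mod 7244).
Accumulate the product:
3516 × 1392 = 4894272 ≡ 4572
4572 × 5104 = 23335488 ≡ 2564
2564 × 1508 = 3866512 ≡ 5460
5460 × 2940 = 16052400 ≡ 6940
6940 × 4278 = 29689320 ≡ 3408

3408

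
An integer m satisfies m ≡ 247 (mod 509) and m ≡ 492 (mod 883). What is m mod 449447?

509⁻¹ mod 883: 509*399 ≡ 1 (mod 883), so 509⁻¹ ≡ 399.
m = 247 + 509*((492 − 247)*399 mod 883) = 247 + 509*625 = 318372.

318372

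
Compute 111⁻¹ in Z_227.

45

227 = 2×111 + 5
111 = 22×5 + 1
5 = 5×1 + 0
gcd(111, 227) = 1, so the inverse exists.
Back-substitute for 1:
1 = 1×111 − 22×5
  = −22×227 + 45×111
So 111⁻¹ ≡ 45 (mod 227).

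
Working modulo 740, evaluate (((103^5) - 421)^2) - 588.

596

(103)^5 ≡ 643 (mod 740)
643 - 421 = 222
(222)^2 ≡ 444 (mod 740)
444 - 588 = -144 ≡ 596 (mod 740)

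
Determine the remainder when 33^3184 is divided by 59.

41

Compute successive squares:
3184 in binary is 110001110000, i.e. 3184 = 2048 + 1024 + 64 + 32 + 16.
33^1 ≡ 33 (mod 59)
33^2 ≡ 33^2 = 1089 ≡ 27 (mod 59)
33^4 ≡ 27^2 = 729 ≡ 21 (mod 59)
33^8 ≡ 21^2 = 441 ≡ 28 (mod 59)
33^16 ≡ 28^2 = 784 ≡ 17 (mod 59)
33^32 ≡ 17^2 = 289 ≡ 53 (mod 59)
33^64 ≡ 53^2 = 2809 ≡ 36 (mod 59)
33^128 ≡ 36^2 = 1296 ≡ 57 (mod 59)
33^256 ≡ 57^2 = 3249 ≡ 4 (mod 59)
33^512 ≡ 4^2 = 16 (mod 59)
33^1024 ≡ 16^2 = 256 ≡ 20 (mod 59)
33^2048 ≡ 20^2 = 400 ≡ 46 (mod 59)
33^3184 = 33^2048 × 33^1024 × 33^64 × 33^32 × 33^16 ≡ 46 × 20 × 36 × 53 × 17 (mod 59).
Accumulate the product:
46 × 20 = 920 ≡ 35
35 × 36 = 1260 ≡ 21
21 × 53 = 1113 ≡ 51
51 × 17 = 867 ≡ 41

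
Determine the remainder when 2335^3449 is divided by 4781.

3449 in binary is 110101111001, i.e. 3449 = 2048 + 1024 + 256 + 64 + 32 + 16 + 8 + 1.
2335^1 ≡ 2335 (mod 4781)
2335^2 ≡ 2335^2 = 5452225 ≡ 1885 (mod 4781)
2335^4 ≡ 1885^2 = 3553225 ≡ 942 (mod 4781)
2335^8 ≡ 942^2 = 887364 ≡ 2879 (mod 4781)
2335^16 ≡ 2879^2 = 8288641 ≡ 3168 (mod 4781)
2335^32 ≡ 3168^2 = 10036224 ≡ 905 (mod 4781)
2335^64 ≡ 905^2 = 819025 ≡ 1474 (mod 4781)
2335^128 ≡ 1474^2 = 2172676 ≡ 2102 (mod 4781)
2335^256 ≡ 2102^2 = 4418404 ≡ 760 (mod 4781)
2335^512 ≡ 760^2 = 577600 ≡ 3880 (mod 4781)
2335^1024 ≡ 3880^2 = 15054400 ≡ 3812 (mod 4781)
2335^2048 ≡ 3812^2 = 14531344 ≡ 1885 (mod 4781)
2335^3449 = 2335^2048 * 2335^1024 * 2335^256 * 2335^64 * 2335^32 * 2335^16 * 2335^8 * 2335^1 ≡ 1885 * 3812 * 760 * 1474 * 905 * 3168 * 2879 * 2335 (mod 4781).
Accumulate the product:
1885 * 3812 = 7185620 ≡ 4558
4558 * 760 = 3464080 ≡ 2636
2636 * 1474 = 3885464 ≡ 3292
3292 * 905 = 2979260 ≡ 697
697 * 3168 = 2208096 ≡ 4055
4055 * 2879 = 11674345 ≡ 3924
3924 * 2335 = 9162540 ≡ 2144

2144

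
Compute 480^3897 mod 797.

771

By square-and-multiply:
3897 in binary is 111100111001, i.e. 3897 = 2048 + 1024 + 512 + 256 + 32 + 16 + 8 + 1.
480^1 ≡ 480 (mod 797)
480^2 ≡ 480^2 = 230400 ≡ 67 (mod 797)
480^4 ≡ 67^2 = 4489 ≡ 504 (mod 797)
480^8 ≡ 504^2 = 254016 ≡ 570 (mod 797)
480^16 ≡ 570^2 = 324900 ≡ 521 (mod 797)
480^32 ≡ 521^2 = 271441 ≡ 461 (mod 797)
480^64 ≡ 461^2 = 212521 ≡ 519 (mod 797)
480^128 ≡ 519^2 = 269361 ≡ 772 (mod 797)
480^256 ≡ 772^2 = 595984 ≡ 625 (mod 797)
480^512 ≡ 625^2 = 390625 ≡ 95 (mod 797)
480^1024 ≡ 95^2 = 9025 ≡ 258 (mod 797)
480^2048 ≡ 258^2 = 66564 ≡ 413 (mod 797)
480^3897 = 480^2048 × 480^1024 × 480^512 × 480^256 × 480^32 × 480^16 × 480^8 × 480^1 ≡ 413 × 258 × 95 × 625 × 461 × 521 × 570 × 480 (mod 797).
Accumulate the product:
413 × 258 = 106554 ≡ 553
553 × 95 = 52535 ≡ 730
730 × 625 = 456250 ≡ 366
366 × 461 = 168726 ≡ 559
559 × 521 = 291239 ≡ 334
334 × 570 = 190380 ≡ 694
694 × 480 = 333120 ≡ 771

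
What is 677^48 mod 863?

Compute successive squares:
48 in binary is 110000, i.e. 48 = 32 + 16.
677^1 ≡ 677 (mod 863)
677^2 ≡ 677^2 = 458329 ≡ 76 (mod 863)
677^4 ≡ 76^2 = 5776 ≡ 598 (mod 863)
677^8 ≡ 598^2 = 357604 ≡ 322 (mod 863)
677^16 ≡ 322^2 = 103684 ≡ 124 (mod 863)
677^32 ≡ 124^2 = 15376 ≡ 705 (mod 863)
677^48 = 677^32 · 677^16 ≡ 705 · 124 (mod 863).
705 · 124 = 87420 ≡ 257 (mod 863).

257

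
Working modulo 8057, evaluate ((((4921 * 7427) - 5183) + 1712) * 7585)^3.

4921 * 7427 = 36548267 ≡ 1715 (mod 8057)
1715 - 5183 = -3468 ≡ 4589 (mod 8057)
4589 + 1712 = 6301
6301 * 7585 = 47793085 ≡ 7018 (mod 8057)
(7018)^3 ≡ 708 (mod 8057)

708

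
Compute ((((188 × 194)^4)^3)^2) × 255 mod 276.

72

188 × 194 = 36472 ≡ 40 (mod 276)
(40)^4 ≡ 100 (mod 276)
(100)^3 ≡ 52 (mod 276)
(52)^2 ≡ 220 (mod 276)
220 × 255 = 56100 ≡ 72 (mod 276)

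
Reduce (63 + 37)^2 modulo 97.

63 + 37 = 100 ≡ 3 (mod 97)
(3)^2 ≡ 9 (mod 97)

9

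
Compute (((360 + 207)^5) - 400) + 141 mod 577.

360 + 207 = 567
(567)^5 ≡ 398 (mod 577)
398 - 400 = -2 ≡ 575 (mod 577)
575 + 141 = 716 ≡ 139 (mod 577)

139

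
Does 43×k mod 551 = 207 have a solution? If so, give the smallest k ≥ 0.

gcd(43, 551) = 1, so a unique solution mod 551 exists.
43⁻¹ ≡ 346 (mod 551).
k ≡ 346×207 ≡ 543 (mod 551).

543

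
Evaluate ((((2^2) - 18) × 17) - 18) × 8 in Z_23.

(2)^2 ≡ 4 (mod 23)
4 - 18 = -14 ≡ 9 (mod 23)
9 × 17 = 153 ≡ 15 (mod 23)
15 - 18 = -3 ≡ 20 (mod 23)
20 × 8 = 160 ≡ 22 (mod 23)

22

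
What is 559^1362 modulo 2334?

619

1362 in binary is 10101010010, i.e. 1362 = 1024 + 256 + 64 + 16 + 2.
559^1 ≡ 559 (mod 2334)
559^2 ≡ 559^2 = 312481 ≡ 2059 (mod 2334)
559^4 ≡ 2059^2 = 4239481 ≡ 937 (mod 2334)
559^8 ≡ 937^2 = 877969 ≡ 385 (mod 2334)
559^16 ≡ 385^2 = 148225 ≡ 1183 (mod 2334)
559^32 ≡ 1183^2 = 1399489 ≡ 1423 (mod 2334)
559^64 ≡ 1423^2 = 2024929 ≡ 1351 (mod 2334)
559^128 ≡ 1351^2 = 1825201 ≡ 13 (mod 2334)
559^256 ≡ 13^2 = 169 (mod 2334)
559^512 ≡ 169^2 = 28561 ≡ 553 (mod 2334)
559^1024 ≡ 553^2 = 305809 ≡ 55 (mod 2334)
559^1362 = 559^1024 × 559^256 × 559^64 × 559^16 × 559^2 ≡ 55 × 169 × 1351 × 1183 × 2059 (mod 2334).
Accumulate the product:
55 × 169 = 9295 ≡ 2293
2293 × 1351 = 3097843 ≡ 625
625 × 1183 = 739375 ≡ 1831
1831 × 2059 = 3770029 ≡ 619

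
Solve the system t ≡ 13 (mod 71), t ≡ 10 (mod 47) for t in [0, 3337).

2924

71⁻¹ mod 47: 71×2 ≡ 1 (mod 47), so 71⁻¹ ≡ 2.
t = 13 + 71×((10 − 13)×2 mod 47) = 13 + 71×41 = 2924.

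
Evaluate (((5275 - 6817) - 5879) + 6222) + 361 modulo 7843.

5275 - 6817 = -1542 ≡ 6301 (mod 7843)
6301 - 5879 = 422
422 + 6222 = 6644
6644 + 361 = 7005

7005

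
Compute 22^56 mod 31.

22^1 ≡ 22 (mod 31)
22^2 ≡ 22^2 = 484 ≡ 19 (mod 31)
22^4 ≡ 19^2 = 361 ≡ 20 (mod 31)
22^8 ≡ 20^2 = 400 ≡ 28 (mod 31)
22^16 ≡ 28^2 = 784 ≡ 9 (mod 31)
22^32 ≡ 9^2 = 81 ≡ 19 (mod 31)
22^56 = 22^32 × 22^16 × 22^8 ≡ 19 × 9 × 28 (mod 31).
Accumulate the product:
19 × 9 = 171 ≡ 16
16 × 28 = 448 ≡ 14

14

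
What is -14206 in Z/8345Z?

-14206 = -2×8345 + 2484, so -14206 ≡ 2484 (mod 8345).

2484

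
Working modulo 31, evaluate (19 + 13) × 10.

10

19 + 13 = 32 ≡ 1 (mod 31)
1 × 10 = 10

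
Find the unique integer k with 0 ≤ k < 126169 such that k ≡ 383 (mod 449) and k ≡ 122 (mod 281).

69529

449⁻¹ mod 281: 449·92 ≡ 1 (mod 281), so 449⁻¹ ≡ 92.
k = 383 + 449·((122 − 383)·92 mod 281) = 383 + 449·154 = 69529.
Check: 69529 mod 449 = 383, 69529 mod 281 = 122. ✓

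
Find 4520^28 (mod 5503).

By square-and-multiply:
28 in binary is 11100, i.e. 28 = 16 + 8 + 4.
4520^1 ≡ 4520 (mod 5503)
4520^2 ≡ 4520^2 = 20430400 ≡ 3264 (mod 5503)
4520^4 ≡ 3264^2 = 10653696 ≡ 5391 (mod 5503)
4520^8 ≡ 5391^2 = 29062881 ≡ 1538 (mod 5503)
4520^16 ≡ 1538^2 = 2365444 ≡ 4657 (mod 5503)
4520^28 = 4520^16 · 4520^8 · 4520^4 ≡ 4657 · 1538 · 5391 (mod 5503).
Accumulate the product:
4657 · 1538 = 7162466 ≡ 3063
3063 · 5391 = 16512633 ≡ 3633

3633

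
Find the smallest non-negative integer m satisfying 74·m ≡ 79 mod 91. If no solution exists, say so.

gcd(74, 91) = 1, so a unique solution mod 91 exists.
74⁻¹ ≡ 16 (mod 91).
m ≡ 16·79 ≡ 81 (mod 91).

81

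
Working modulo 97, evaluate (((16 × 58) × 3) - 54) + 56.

70

16 × 58 = 928 ≡ 55 (mod 97)
55 × 3 = 165 ≡ 68 (mod 97)
68 - 54 = 14
14 + 56 = 70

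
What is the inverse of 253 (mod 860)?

17

860 = 3·253 + 101
253 = 2·101 + 51
101 = 1·51 + 50
51 = 1·50 + 1
50 = 50·1 + 0
gcd(253, 860) = 1, so the inverse exists.
Bézout: 1 = −5·860 + 17·253.
So 253⁻¹ ≡ 17 (mod 860).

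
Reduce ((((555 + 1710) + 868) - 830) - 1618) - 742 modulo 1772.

1715

555 + 1710 = 2265 ≡ 493 (mod 1772)
493 + 868 = 1361
1361 - 830 = 531
531 - 1618 = -1087 ≡ 685 (mod 1772)
685 - 742 = -57 ≡ 1715 (mod 1772)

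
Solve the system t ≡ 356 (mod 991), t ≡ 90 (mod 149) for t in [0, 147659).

991⁻¹ mod 149: 991·106 ≡ 1 (mod 149), so 991⁻¹ ≡ 106.
t = 356 + 991·((90 − 356)·106 mod 149) = 356 + 991·114 = 113330.
Check: 113330 mod 991 = 356, 113330 mod 149 = 90. ✓

113330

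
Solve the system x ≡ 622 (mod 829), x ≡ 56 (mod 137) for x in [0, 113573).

14715

829⁻¹ mod 137: 829×98 ≡ 1 (mod 137), so 829⁻¹ ≡ 98.
x = 622 + 829×((56 − 622)×98 mod 137) = 622 + 829×17 = 14715.
Check: 14715 mod 829 = 622, 14715 mod 137 = 56. ✓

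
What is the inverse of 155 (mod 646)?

646 = 4×155 + 26
155 = 5×26 + 25
26 = 1×25 + 1
25 = 25×1 + 0
gcd(155, 646) = 1, so the inverse exists.
Back-substitute for 1:
1 = 1×26 − 1×25
  = −1×155 + 6×26
  = 6×646 − 25×155
So 155⁻¹ ≡ −25 ≡ 621 (mod 646).

621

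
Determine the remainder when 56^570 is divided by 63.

570 in binary is 1000111010, i.e. 570 = 512 + 32 + 16 + 8 + 2.
56^1 ≡ 56 (mod 63)
56^2 ≡ 56^2 = 3136 ≡ 49 (mod 63)
56^4 ≡ 49^2 = 2401 ≡ 7 (mod 63)
56^8 ≡ 7^2 = 49 (mod 63)
56^16 ≡ 49^2 = 2401 ≡ 7 (mod 63)
56^32 ≡ 7^2 = 49 (mod 63)
56^64 ≡ 49^2 = 2401 ≡ 7 (mod 63)
56^128 ≡ 7^2 = 49 (mod 63)
56^256 ≡ 49^2 = 2401 ≡ 7 (mod 63)
56^512 ≡ 7^2 = 49 (mod 63)
56^570 = 56^512 * 56^32 * 56^16 * 56^8 * 56^2 ≡ 49 * 49 * 7 * 49 * 49 (mod 63).
Accumulate the product:
49 * 49 = 2401 ≡ 7
7 * 7 = 49
49 * 49 = 2401 ≡ 7
7 * 49 = 343 ≡ 28

28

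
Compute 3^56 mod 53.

28

3^1 ≡ 3 (mod 53)
3^2 ≡ 3^2 = 9 (mod 53)
3^4 ≡ 9^2 = 81 ≡ 28 (mod 53)
3^8 ≡ 28^2 = 784 ≡ 42 (mod 53)
3^16 ≡ 42^2 = 1764 ≡ 15 (mod 53)
3^32 ≡ 15^2 = 225 ≡ 13 (mod 53)
3^56 = 3^32 × 3^16 × 3^8 ≡ 13 × 15 × 42 (mod 53).
Accumulate the product:
13 × 15 = 195 ≡ 36
36 × 42 = 1512 ≡ 28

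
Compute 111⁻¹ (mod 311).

297

311 = 2·111 + 89
111 = 1·89 + 22
89 = 4·22 + 1
22 = 22·1 + 0
gcd(111, 311) = 1, so the inverse exists.
Bézout: 1 = 5·311 − 14·111.
So 111⁻¹ ≡ −14 ≡ 297 (mod 311).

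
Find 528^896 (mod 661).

By square-and-multiply:
896 in binary is 1110000000, i.e. 896 = 512 + 256 + 128.
528^1 ≡ 528 (mod 661)
528^2 ≡ 528^2 = 278784 ≡ 503 (mod 661)
528^4 ≡ 503^2 = 253009 ≡ 507 (mod 661)
528^8 ≡ 507^2 = 257049 ≡ 581 (mod 661)
528^16 ≡ 581^2 = 337561 ≡ 451 (mod 661)
528^32 ≡ 451^2 = 203401 ≡ 474 (mod 661)
528^64 ≡ 474^2 = 224676 ≡ 597 (mod 661)
528^128 ≡ 597^2 = 356409 ≡ 130 (mod 661)
528^256 ≡ 130^2 = 16900 ≡ 375 (mod 661)
528^512 ≡ 375^2 = 140625 ≡ 493 (mod 661)
528^896 = 528^512 * 528^256 * 528^128 ≡ 493 * 375 * 130 (mod 661).
Accumulate the product:
493 * 375 = 184875 ≡ 456
456 * 130 = 59280 ≡ 451

451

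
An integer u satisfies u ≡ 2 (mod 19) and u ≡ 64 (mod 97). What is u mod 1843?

743

19⁻¹ mod 97: 19·46 ≡ 1 (mod 97), so 19⁻¹ ≡ 46.
u = 2 + 19·((64 − 2)·46 mod 97) = 2 + 19·39 = 743.
Check: 743 mod 19 = 2, 743 mod 97 = 64. ✓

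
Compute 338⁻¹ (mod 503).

189

503 = 1·338 + 165
338 = 2·165 + 8
165 = 20·8 + 5
8 = 1·5 + 3
5 = 1·3 + 2
3 = 1·2 + 1
2 = 2·1 + 0
gcd(338, 503) = 1, so the inverse exists.
Bézout: 1 = −127·503 + 189·338.
So 338⁻¹ ≡ 189 (mod 503).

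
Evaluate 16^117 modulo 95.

1

Compute successive squares:
117 in binary is 1110101, i.e. 117 = 64 + 32 + 16 + 4 + 1.
16^1 ≡ 16 (mod 95)
16^2 ≡ 16^2 = 256 ≡ 66 (mod 95)
16^4 ≡ 66^2 = 4356 ≡ 81 (mod 95)
16^8 ≡ 81^2 = 6561 ≡ 6 (mod 95)
16^16 ≡ 6^2 = 36 (mod 95)
16^32 ≡ 36^2 = 1296 ≡ 61 (mod 95)
16^64 ≡ 61^2 = 3721 ≡ 16 (mod 95)
16^117 = 16^64 × 16^32 × 16^16 × 16^4 × 16^1 ≡ 16 × 61 × 36 × 81 × 16 (mod 95).
Accumulate the product:
16 × 61 = 976 ≡ 26
26 × 36 = 936 ≡ 81
81 × 81 = 6561 ≡ 6
6 × 16 = 96 ≡ 1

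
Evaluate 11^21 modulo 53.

11^1 ≡ 11 (mod 53)
11^2 ≡ 11^2 = 121 ≡ 15 (mod 53)
11^4 ≡ 15^2 = 225 ≡ 13 (mod 53)
11^8 ≡ 13^2 = 169 ≡ 10 (mod 53)
11^16 ≡ 10^2 = 100 ≡ 47 (mod 53)
11^21 = 11^16 * 11^4 * 11^1 ≡ 47 * 13 * 11 (mod 53).
Accumulate the product:
47 * 13 = 611 ≡ 28
28 * 11 = 308 ≡ 43

43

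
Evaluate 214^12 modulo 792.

By square-and-multiply:
12 in binary is 1100, i.e. 12 = 8 + 4.
214^1 ≡ 214 (mod 792)
214^2 ≡ 214^2 = 45796 ≡ 652 (mod 792)
214^4 ≡ 652^2 = 425104 ≡ 592 (mod 792)
214^8 ≡ 592^2 = 350464 ≡ 400 (mod 792)
214^12 = 214^8 · 214^4 ≡ 400 · 592 (mod 792).
400 · 592 = 236800 ≡ 784 (mod 792).

784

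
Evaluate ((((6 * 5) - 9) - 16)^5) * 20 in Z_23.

9

6 * 5 = 30 ≡ 7 (mod 23)
7 - 9 = -2 ≡ 21 (mod 23)
21 - 16 = 5
(5)^5 ≡ 20 (mod 23)
20 * 20 = 400 ≡ 9 (mod 23)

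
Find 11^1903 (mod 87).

Compute successive squares:
11^1 ≡ 11 (mod 87)
11^2 ≡ 11^2 = 121 ≡ 34 (mod 87)
11^4 ≡ 34^2 = 1156 ≡ 25 (mod 87)
11^8 ≡ 25^2 = 625 ≡ 16 (mod 87)
11^16 ≡ 16^2 = 256 ≡ 82 (mod 87)
11^32 ≡ 82^2 = 6724 ≡ 25 (mod 87)
11^64 ≡ 25^2 = 625 ≡ 16 (mod 87)
11^128 ≡ 16^2 = 256 ≡ 82 (mod 87)
11^256 ≡ 82^2 = 6724 ≡ 25 (mod 87)
11^512 ≡ 25^2 = 625 ≡ 16 (mod 87)
11^1024 ≡ 16^2 = 256 ≡ 82 (mod 87)
11^1903 = 11^1024 × 11^512 × 11^256 × 11^64 × 11^32 × 11^8 × 11^4 × 11^2 × 11^1 ≡ 82 × 16 × 25 × 16 × 25 × 16 × 25 × 34 × 11 (mod 87).
Accumulate the product:
82 × 16 = 1312 ≡ 7
7 × 25 = 175 ≡ 1
1 × 16 = 16
16 × 25 = 400 ≡ 52
52 × 16 = 832 ≡ 49
49 × 25 = 1225 ≡ 7
7 × 34 = 238 ≡ 64
64 × 11 = 704 ≡ 8

8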